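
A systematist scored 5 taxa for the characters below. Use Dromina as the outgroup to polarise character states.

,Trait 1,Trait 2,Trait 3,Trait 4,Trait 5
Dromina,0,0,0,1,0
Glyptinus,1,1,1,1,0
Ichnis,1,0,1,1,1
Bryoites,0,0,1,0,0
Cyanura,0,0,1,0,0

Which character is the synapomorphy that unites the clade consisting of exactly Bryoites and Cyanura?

Trait 4

Character polarity is set by the outgroup: the derived state is whichever differs from the outgroup's state, so for Trait 4 the derived state is '0', and for the remaining characters it is '1'.
Trait 1: derived state '1' in Glyptinus and Ichnis only — synapomorphy for {Glyptinus, Ichnis}.
Trait 2 (derived state '1') is unique to Glyptinus (autapomorphy; uninformative for grouping).
All ingroup taxa share the derived state '1' for Trait 3; it defines the ingroup but does not resolve relationships within it.
Only Bryoites and Cyanura show the derived state '0' for Trait 4, supporting them as a clade.
Trait 5: derived state '1' in Ichnis only — an autapomorphy, so it tells us nothing about relationships among taxa.
Most parsimonious ingroup topology: ((Cyanura,Bryoites),(Ichnis,Glyptinus)).
The clade {Bryoites, Cyanura} is supported by Trait 4: its derived state '0' occurs in exactly those taxa and in no other taxon (including the outgroup).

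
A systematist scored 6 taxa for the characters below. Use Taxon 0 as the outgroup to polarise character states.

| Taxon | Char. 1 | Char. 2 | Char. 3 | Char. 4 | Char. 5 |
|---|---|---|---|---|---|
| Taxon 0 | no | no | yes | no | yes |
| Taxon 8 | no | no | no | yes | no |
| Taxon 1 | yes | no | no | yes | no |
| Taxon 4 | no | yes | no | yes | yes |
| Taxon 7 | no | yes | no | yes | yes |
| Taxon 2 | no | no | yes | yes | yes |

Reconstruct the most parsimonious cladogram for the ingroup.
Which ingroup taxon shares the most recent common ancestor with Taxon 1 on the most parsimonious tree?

Character polarity is set by the outgroup: the derived state is whichever differs from the outgroup's state, so for Char. 3, Char. 5 the derived state is 'no', and for the remaining characters it is 'yes'.
Char. 1 (derived state 'yes') is unique to Taxon 1 (autapomorphy; uninformative for grouping).
Char. 2 (derived state 'yes') is shared by Taxon 4 and Taxon 7 — a synapomorphy uniting that clade.
Only Taxon 1, Taxon 4, Taxon 7, and Taxon 8 show the derived state 'no' for Char. 3, supporting them as a clade.
All ingroup taxa share the derived state 'yes' for Char. 4; it defines the ingroup but does not resolve relationships within it.
Char. 5: derived state 'no' in Taxon 1 and Taxon 8 only — synapomorphy for {Taxon 1, Taxon 8}.
Most parsimonious ingroup topology: (((Taxon 8,Taxon 1),(Taxon 4,Taxon 7)),Taxon 2).
Taxon 1 and Taxon 8 form a cherry on this tree, so they are sister taxa.

Taxon 8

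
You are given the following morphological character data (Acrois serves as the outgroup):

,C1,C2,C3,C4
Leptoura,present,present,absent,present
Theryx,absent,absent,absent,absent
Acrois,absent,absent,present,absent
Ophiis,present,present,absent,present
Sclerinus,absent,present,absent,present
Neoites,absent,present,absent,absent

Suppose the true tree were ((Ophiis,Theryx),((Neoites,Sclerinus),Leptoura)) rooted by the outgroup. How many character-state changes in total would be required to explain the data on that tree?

Map each character onto ((Ophiis,Theryx),((Neoites,Sclerinus),Leptoura)) (rooted by Acrois) and count the minimum state changes it requires (Fitch parsimony):
C1: 2; C2: 2; C3: 1; C4: 3.
Total tree length = 8.

8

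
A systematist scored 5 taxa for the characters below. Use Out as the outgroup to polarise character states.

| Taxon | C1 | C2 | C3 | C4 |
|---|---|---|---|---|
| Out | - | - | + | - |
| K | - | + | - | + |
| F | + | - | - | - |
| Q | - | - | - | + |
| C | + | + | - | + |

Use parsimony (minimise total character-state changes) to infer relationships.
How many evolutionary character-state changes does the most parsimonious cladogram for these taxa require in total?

Character polarity is set by the outgroup: the derived state is whichever differs from the outgroup's state, so for C3 the derived state is '-', and for the remaining characters it is '+'.
C1 (state '+') occurs in C and F but conflicts with the nesting implied by the other characters — most parsimoniously interpreted as homoplasy.
Only C and K show the derived state '+' for C2, supporting them as a clade.
C3 (derived state '-') is shared by all ingroup taxa — unites the whole ingroup.
C4 (derived state '+') is shared by C, K, and Q — a synapomorphy uniting that clade.
Most parsimonious ingroup topology: (((C,K),Q),F).
Changes per character on this tree: C1: 2; C2: 1; C3: 1; C4: 1.
Total = 5.

5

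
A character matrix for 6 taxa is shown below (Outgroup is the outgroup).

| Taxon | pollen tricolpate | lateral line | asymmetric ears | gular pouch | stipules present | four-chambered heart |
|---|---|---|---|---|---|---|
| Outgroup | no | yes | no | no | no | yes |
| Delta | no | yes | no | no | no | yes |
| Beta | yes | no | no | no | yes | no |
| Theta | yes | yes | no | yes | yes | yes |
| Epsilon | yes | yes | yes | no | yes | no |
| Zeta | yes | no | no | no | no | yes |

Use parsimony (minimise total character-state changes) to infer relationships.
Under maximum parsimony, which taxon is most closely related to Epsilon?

Beta

Character polarity is set by the outgroup: the derived state is whichever differs from the outgroup's state, so for lateral line, four-chambered heart the derived state is 'no', and for the remaining characters it is 'yes'.
pollen tricolpate (derived state 'yes') is shared by Beta, Epsilon, Theta, and Zeta — a synapomorphy uniting that clade.
lateral line (state 'no') occurs in Beta and Zeta but conflicts with the nesting implied by the other characters — most parsimoniously interpreted as homoplasy.
asymmetric ears: derived state 'yes' in Epsilon only — an autapomorphy, so it tells us nothing about relationships among taxa.
gular pouch: derived state 'yes' in Theta only — an autapomorphy, so it tells us nothing about relationships among taxa.
Only Beta, Epsilon, and Theta show the derived state 'yes' for stipules present, supporting them as a clade.
four-chambered heart: derived state 'no' in Beta and Epsilon only — synapomorphy for {Beta, Epsilon}.
Most parsimonious ingroup topology: (Delta,(((Beta,Epsilon),Theta),Zeta)).
Epsilon and Beta form a cherry on this tree, so they are sister taxa.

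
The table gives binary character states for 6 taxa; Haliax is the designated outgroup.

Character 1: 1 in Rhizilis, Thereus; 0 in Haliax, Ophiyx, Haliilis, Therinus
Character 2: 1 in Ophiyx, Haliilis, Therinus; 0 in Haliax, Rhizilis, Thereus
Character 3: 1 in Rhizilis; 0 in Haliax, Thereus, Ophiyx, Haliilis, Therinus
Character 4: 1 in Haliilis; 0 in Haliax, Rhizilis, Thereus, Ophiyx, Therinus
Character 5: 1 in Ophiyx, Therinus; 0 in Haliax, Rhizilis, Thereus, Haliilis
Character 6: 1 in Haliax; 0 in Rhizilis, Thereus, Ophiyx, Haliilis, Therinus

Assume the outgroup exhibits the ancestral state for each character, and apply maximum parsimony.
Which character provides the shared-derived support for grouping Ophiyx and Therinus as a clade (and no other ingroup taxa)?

Character 5

Character polarity is set by the outgroup: the derived state is whichever differs from the outgroup's state, so for Character 6 the derived state is '0', and for the remaining characters it is '1'.
Character 1 (derived state '1') is shared by Rhizilis and Thereus — a synapomorphy uniting that clade.
Character 2 (derived state '1') is shared by Haliilis, Ophiyx, and Therinus — a synapomorphy uniting that clade.
Character 3: derived state '1' in Rhizilis only — an autapomorphy, so it tells us nothing about relationships among taxa.
Character 4: derived state '1' in Haliilis only — an autapomorphy, so it tells us nothing about relationships among taxa.
Only Ophiyx and Therinus show the derived state '1' for Character 5, supporting them as a clade.
Character 6 (derived state '0') is shared by all ingroup taxa — unites the whole ingroup.
Most parsimonious ingroup topology: ((Rhizilis,Thereus),((Ophiyx,Therinus),Haliilis)).
The clade {Ophiyx, Therinus} is supported by Character 5: its derived state '1' occurs in exactly those taxa and in no other taxon (including the outgroup).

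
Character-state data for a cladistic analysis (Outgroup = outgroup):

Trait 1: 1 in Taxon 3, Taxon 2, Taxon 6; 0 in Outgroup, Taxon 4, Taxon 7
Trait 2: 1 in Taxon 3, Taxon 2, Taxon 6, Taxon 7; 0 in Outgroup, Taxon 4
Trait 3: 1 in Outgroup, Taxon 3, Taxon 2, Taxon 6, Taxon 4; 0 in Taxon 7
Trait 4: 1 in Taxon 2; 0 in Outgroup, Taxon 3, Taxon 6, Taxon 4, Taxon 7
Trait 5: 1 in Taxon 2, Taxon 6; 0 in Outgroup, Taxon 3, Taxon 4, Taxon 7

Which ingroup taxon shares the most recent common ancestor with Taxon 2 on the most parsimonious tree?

Character polarity is set by the outgroup: the derived state is whichever differs from the outgroup's state, so for Trait 3 the derived state is '0', and for the remaining characters it is '1'.
Only Taxon 2, Taxon 3, and Taxon 6 show the derived state '1' for Trait 1, supporting them as a clade.
Only Taxon 2, Taxon 3, Taxon 6, and Taxon 7 show the derived state '1' for Trait 2, supporting them as a clade.
Trait 3 (derived state '0') is unique to Taxon 7 (autapomorphy; uninformative for grouping).
Trait 4: derived state '1' in Taxon 2 only — an autapomorphy, so it tells us nothing about relationships among taxa.
Only Taxon 2 and Taxon 6 show the derived state '1' for Trait 5, supporting them as a clade.
Most parsimonious ingroup topology: (((Taxon 3,(Taxon 2,Taxon 6)),Taxon 7),Taxon 4).
Taxon 2 and Taxon 6 form a cherry on this tree, so they are sister taxa.

Taxon 6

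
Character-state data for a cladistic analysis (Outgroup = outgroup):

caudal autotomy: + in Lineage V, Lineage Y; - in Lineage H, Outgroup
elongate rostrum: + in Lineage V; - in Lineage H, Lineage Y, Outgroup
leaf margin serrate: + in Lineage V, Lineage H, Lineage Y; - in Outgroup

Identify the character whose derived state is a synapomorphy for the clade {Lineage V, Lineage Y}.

caudal autotomy

The outgroup has state '-' for every character, so '+' is the derived state throughout.
caudal autotomy: derived state '+' in Lineage V and Lineage Y only — synapomorphy for {Lineage V, Lineage Y}.
elongate rostrum: derived state '+' in Lineage V only — an autapomorphy, so it tells us nothing about relationships among taxa.
leaf margin serrate (derived state '+') is shared by all ingroup taxa — unites the whole ingroup.
Most parsimonious ingroup topology: ((Lineage Y,Lineage V),Lineage H).
The clade {Lineage V, Lineage Y} is supported by caudal autotomy: its derived state '+' occurs in exactly those taxa and in no other taxon (including the outgroup).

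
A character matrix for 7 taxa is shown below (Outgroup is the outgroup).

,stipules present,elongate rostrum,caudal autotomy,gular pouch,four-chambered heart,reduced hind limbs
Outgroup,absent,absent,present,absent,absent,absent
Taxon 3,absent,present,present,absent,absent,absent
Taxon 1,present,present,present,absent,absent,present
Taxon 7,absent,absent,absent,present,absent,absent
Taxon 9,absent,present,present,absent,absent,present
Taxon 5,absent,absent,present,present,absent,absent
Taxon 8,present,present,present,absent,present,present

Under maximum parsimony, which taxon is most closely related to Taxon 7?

Taxon 5

Character polarity is set by the outgroup: the derived state is whichever differs from the outgroup's state, so for caudal autotomy the derived state is 'absent', and for the remaining characters it is 'present'.
Only Taxon 1 and Taxon 8 show the derived state 'present' for stipules present, supporting them as a clade.
elongate rostrum (derived state 'present') is shared by Taxon 1, Taxon 3, Taxon 8, and Taxon 9 — a synapomorphy uniting that clade.
caudal autotomy (derived state 'absent') is unique to Taxon 7 (autapomorphy; uninformative for grouping).
gular pouch: derived state 'present' in Taxon 5 and Taxon 7 only — synapomorphy for {Taxon 5, Taxon 7}.
four-chambered heart (derived state 'present') is unique to Taxon 8 (autapomorphy; uninformative for grouping).
Only Taxon 1, Taxon 8, and Taxon 9 show the derived state 'present' for reduced hind limbs, supporting them as a clade.
Most parsimonious ingroup topology: ((Taxon 3,((Taxon 1,Taxon 8),Taxon 9)),(Taxon 7,Taxon 5)).
Taxon 7 and Taxon 5 form a cherry on this tree, so they are sister taxa.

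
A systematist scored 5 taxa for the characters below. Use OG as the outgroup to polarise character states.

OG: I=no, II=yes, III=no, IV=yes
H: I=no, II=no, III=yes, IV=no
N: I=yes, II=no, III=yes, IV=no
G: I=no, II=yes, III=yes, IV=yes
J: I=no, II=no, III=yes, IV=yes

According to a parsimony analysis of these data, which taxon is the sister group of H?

Character polarity is set by the outgroup: the derived state is whichever differs from the outgroup's state, so for II, IV the derived state is 'no', and for the remaining characters it is 'yes'.
I (derived state 'yes') is unique to N (autapomorphy; uninformative for grouping).
II (derived state 'no') is shared by H, J, and N — a synapomorphy uniting that clade.
All ingroup taxa share the derived state 'yes' for III; it defines the ingroup but does not resolve relationships within it.
IV: derived state 'no' in H and N only — synapomorphy for {H, N}.
Most parsimonious ingroup topology: (((H,N),J),G).
H and N form a cherry on this tree, so they are sister taxa.

N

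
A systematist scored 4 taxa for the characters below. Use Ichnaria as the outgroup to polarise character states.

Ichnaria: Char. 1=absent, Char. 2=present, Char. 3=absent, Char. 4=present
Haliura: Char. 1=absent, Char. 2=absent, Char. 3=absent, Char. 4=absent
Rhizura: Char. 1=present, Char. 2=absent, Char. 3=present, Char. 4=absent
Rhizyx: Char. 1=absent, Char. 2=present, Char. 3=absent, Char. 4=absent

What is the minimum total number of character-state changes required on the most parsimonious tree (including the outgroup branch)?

Character polarity is set by the outgroup: the derived state is whichever differs from the outgroup's state, so for Char. 2, Char. 4 the derived state is 'absent', and for the remaining characters it is 'present'.
Char. 1: derived state 'present' in Rhizura only — an autapomorphy, so it tells us nothing about relationships among taxa.
Only Haliura and Rhizura show the derived state 'absent' for Char. 2, supporting them as a clade.
Char. 3: derived state 'present' in Rhizura only — an autapomorphy, so it tells us nothing about relationships among taxa.
Char. 4 (derived state 'absent') is shared by all ingroup taxa — unites the whole ingroup.
Most parsimonious ingroup topology: ((Haliura,Rhizura),Rhizyx).
Changes per character on this tree: Char. 1: 1; Char. 2: 1; Char. 3: 1; Char. 4: 1.
Total = 4.

4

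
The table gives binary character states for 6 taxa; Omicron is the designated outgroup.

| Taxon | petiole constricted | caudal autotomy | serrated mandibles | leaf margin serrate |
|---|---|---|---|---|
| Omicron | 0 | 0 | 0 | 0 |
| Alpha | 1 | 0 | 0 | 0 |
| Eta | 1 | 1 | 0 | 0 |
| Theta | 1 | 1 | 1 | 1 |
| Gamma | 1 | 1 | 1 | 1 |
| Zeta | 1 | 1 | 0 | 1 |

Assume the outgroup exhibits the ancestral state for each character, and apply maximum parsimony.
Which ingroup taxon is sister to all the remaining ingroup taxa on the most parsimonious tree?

Alpha

The outgroup has state '0' for every character, so '1' is the derived state throughout.
All ingroup taxa share the derived state '1' for petiole constricted; it defines the ingroup but does not resolve relationships within it.
caudal autotomy: derived state '1' in Eta, Gamma, Theta, and Zeta only — synapomorphy for {Eta, Gamma, Theta, Zeta}.
serrated mandibles: derived state '1' in Gamma and Theta only — synapomorphy for {Gamma, Theta}.
leaf margin serrate: derived state '1' in Gamma, Theta, and Zeta only — synapomorphy for {Gamma, Theta, Zeta}.
Most parsimonious ingroup topology: (Alpha,(Eta,((Theta,Gamma),Zeta))).
Alpha is sister to the clade containing all other ingroup taxa, so it is the earliest-diverging (most basal) ingroup lineage.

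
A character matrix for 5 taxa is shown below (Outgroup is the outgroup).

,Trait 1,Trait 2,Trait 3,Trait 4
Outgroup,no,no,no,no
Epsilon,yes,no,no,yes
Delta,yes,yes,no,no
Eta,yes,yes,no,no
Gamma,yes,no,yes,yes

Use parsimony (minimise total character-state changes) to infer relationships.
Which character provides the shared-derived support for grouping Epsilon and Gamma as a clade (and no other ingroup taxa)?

Trait 4

The outgroup has state 'no' for every character, so 'yes' is the derived state throughout.
All ingroup taxa share the derived state 'yes' for Trait 1; it defines the ingroup but does not resolve relationships within it.
Only Delta and Eta show the derived state 'yes' for Trait 2, supporting them as a clade.
Trait 3: derived state 'yes' in Gamma only — an autapomorphy, so it tells us nothing about relationships among taxa.
Trait 4 (derived state 'yes') is shared by Epsilon and Gamma — a synapomorphy uniting that clade.
Most parsimonious ingroup topology: ((Epsilon,Gamma),(Delta,Eta)).
The clade {Epsilon, Gamma} is supported by Trait 4: its derived state 'yes' occurs in exactly those taxa and in no other taxon (including the outgroup).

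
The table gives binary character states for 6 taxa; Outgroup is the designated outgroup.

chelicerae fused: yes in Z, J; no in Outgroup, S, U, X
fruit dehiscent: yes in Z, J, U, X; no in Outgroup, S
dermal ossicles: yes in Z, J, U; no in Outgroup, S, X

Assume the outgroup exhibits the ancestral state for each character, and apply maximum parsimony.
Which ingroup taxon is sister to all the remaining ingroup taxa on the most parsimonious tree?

S

The outgroup has state 'no' for every character, so 'yes' is the derived state throughout.
Only J and Z show the derived state 'yes' for chelicerae fused, supporting them as a clade.
fruit dehiscent: derived state 'yes' in J, U, X, and Z only — synapomorphy for {J, U, X, Z}.
dermal ossicles: derived state 'yes' in J, U, and Z only — synapomorphy for {J, U, Z}.
Most parsimonious ingroup topology: (S,(((Z,J),U),X)).
S is sister to the clade containing all other ingroup taxa, so it is the earliest-diverging (most basal) ingroup lineage.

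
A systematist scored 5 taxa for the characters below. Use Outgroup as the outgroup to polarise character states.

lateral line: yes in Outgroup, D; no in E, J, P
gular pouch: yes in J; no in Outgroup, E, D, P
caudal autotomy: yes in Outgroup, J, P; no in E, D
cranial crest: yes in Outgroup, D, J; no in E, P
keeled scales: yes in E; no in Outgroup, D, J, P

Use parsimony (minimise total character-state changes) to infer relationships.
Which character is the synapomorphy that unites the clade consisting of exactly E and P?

Character polarity is set by the outgroup: the derived state is whichever differs from the outgroup's state, so for lateral line, caudal autotomy, cranial crest the derived state is 'no', and for the remaining characters it is 'yes'.
Only E, J, and P show the derived state 'no' for lateral line, supporting them as a clade.
gular pouch: derived state 'yes' in J only — an autapomorphy, so it tells us nothing about relationships among taxa.
caudal autotomy (state 'no') occurs in D and E but conflicts with the nesting implied by the other characters — most parsimoniously interpreted as homoplasy.
cranial crest (derived state 'no') is shared by E and P — a synapomorphy uniting that clade.
keeled scales (derived state 'yes') is unique to E (autapomorphy; uninformative for grouping).
Most parsimonious ingroup topology: (((E,P),J),D).
The clade {E, P} is supported by cranial crest: its derived state 'no' occurs in exactly those taxa and in no other taxon (including the outgroup).

cranial crest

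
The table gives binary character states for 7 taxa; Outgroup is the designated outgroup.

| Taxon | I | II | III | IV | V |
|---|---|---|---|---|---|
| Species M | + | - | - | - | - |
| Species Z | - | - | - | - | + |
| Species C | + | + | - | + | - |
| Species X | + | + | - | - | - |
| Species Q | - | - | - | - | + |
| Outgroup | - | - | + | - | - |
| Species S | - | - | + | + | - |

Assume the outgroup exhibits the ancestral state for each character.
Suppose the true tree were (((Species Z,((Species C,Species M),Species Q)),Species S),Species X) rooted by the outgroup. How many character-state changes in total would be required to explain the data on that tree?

Map each character onto (((Species Z,((Species C,Species M),Species Q)),Species S),Species X) (rooted by Outgroup) and count the minimum state changes it requires (Fitch parsimony):
I: 2; II: 2; III: 2; IV: 2; V: 2.
Total tree length = 10.

10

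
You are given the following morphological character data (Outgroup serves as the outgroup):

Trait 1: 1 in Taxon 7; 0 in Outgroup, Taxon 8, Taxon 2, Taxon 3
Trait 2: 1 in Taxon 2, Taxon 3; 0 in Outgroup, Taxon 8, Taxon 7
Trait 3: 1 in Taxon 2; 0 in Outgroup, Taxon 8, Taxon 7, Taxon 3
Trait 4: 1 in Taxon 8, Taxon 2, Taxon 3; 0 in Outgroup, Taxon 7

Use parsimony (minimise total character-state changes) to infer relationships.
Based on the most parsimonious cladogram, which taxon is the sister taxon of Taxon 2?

Taxon 3

The outgroup has state '0' for every character, so '1' is the derived state throughout.
Trait 1 (derived state '1') is unique to Taxon 7 (autapomorphy; uninformative for grouping).
Trait 2 (derived state '1') is shared by Taxon 2 and Taxon 3 — a synapomorphy uniting that clade.
Trait 3 (derived state '1') is unique to Taxon 2 (autapomorphy; uninformative for grouping).
Only Taxon 2, Taxon 3, and Taxon 8 show the derived state '1' for Trait 4, supporting them as a clade.
Most parsimonious ingroup topology: ((Taxon 8,(Taxon 2,Taxon 3)),Taxon 7).
Taxon 2 and Taxon 3 form a cherry on this tree, so they are sister taxa.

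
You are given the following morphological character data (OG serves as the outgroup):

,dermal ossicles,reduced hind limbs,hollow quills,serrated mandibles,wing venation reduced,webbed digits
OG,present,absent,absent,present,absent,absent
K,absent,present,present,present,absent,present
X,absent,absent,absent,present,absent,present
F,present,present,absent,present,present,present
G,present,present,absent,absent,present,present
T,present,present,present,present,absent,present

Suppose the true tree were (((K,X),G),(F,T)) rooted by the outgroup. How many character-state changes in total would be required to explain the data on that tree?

9

Map each character onto (((K,X),G),(F,T)) (rooted by OG) and count the minimum state changes it requires (Fitch parsimony):
dermal ossicles: 1; reduced hind limbs: 2; hollow quills: 2; serrated mandibles: 1; wing venation reduced: 2; webbed digits: 1.
Total tree length = 9.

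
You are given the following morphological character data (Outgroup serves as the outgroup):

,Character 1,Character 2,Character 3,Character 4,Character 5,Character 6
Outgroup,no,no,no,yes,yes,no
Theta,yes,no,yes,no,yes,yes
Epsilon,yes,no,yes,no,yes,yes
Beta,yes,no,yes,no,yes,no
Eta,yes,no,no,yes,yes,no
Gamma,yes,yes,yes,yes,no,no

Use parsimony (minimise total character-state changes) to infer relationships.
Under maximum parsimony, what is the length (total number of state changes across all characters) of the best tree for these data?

Character polarity is set by the outgroup: the derived state is whichever differs from the outgroup's state, so for Character 4, Character 5 the derived state is 'no', and for the remaining characters it is 'yes'.
Character 1 (derived state 'yes') is shared by all ingroup taxa — unites the whole ingroup.
Character 2 (derived state 'yes') is unique to Gamma (autapomorphy; uninformative for grouping).
Character 3: derived state 'yes' in Beta, Epsilon, Gamma, and Theta only — synapomorphy for {Beta, Epsilon, Gamma, Theta}.
Only Beta, Epsilon, and Theta show the derived state 'no' for Character 4, supporting them as a clade.
Character 5 (derived state 'no') is unique to Gamma (autapomorphy; uninformative for grouping).
Only Epsilon and Theta show the derived state 'yes' for Character 6, supporting them as a clade.
Most parsimonious ingroup topology: ((((Theta,Epsilon),Beta),Gamma),Eta).
Changes per character on this tree: Character 1: 1; Character 2: 1; Character 3: 1; Character 4: 1; Character 5: 1; Character 6: 1.
Total = 6.

6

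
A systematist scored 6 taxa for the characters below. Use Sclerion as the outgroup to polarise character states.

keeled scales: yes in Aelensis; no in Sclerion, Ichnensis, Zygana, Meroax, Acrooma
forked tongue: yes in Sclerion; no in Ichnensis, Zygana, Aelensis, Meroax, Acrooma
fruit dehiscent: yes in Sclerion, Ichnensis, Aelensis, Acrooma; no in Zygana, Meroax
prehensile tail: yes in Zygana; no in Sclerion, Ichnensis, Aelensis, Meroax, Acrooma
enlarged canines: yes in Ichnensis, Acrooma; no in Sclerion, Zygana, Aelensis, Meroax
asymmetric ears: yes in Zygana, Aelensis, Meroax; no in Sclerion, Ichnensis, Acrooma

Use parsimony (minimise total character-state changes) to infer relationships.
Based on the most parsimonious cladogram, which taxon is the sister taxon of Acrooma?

Ichnensis

Character polarity is set by the outgroup: the derived state is whichever differs from the outgroup's state, so for forked tongue, fruit dehiscent the derived state is 'no', and for the remaining characters it is 'yes'.
keeled scales (derived state 'yes') is unique to Aelensis (autapomorphy; uninformative for grouping).
forked tongue (derived state 'no') is shared by all ingroup taxa — unites the whole ingroup.
fruit dehiscent: derived state 'no' in Meroax and Zygana only — synapomorphy for {Meroax, Zygana}.
prehensile tail: derived state 'yes' in Zygana only — an autapomorphy, so it tells us nothing about relationships among taxa.
enlarged canines: derived state 'yes' in Acrooma and Ichnensis only — synapomorphy for {Acrooma, Ichnensis}.
asymmetric ears: derived state 'yes' in Aelensis, Meroax, and Zygana only — synapomorphy for {Aelensis, Meroax, Zygana}.
Most parsimonious ingroup topology: ((Ichnensis,Acrooma),((Zygana,Meroax),Aelensis)).
Acrooma and Ichnensis form a cherry on this tree, so they are sister taxa.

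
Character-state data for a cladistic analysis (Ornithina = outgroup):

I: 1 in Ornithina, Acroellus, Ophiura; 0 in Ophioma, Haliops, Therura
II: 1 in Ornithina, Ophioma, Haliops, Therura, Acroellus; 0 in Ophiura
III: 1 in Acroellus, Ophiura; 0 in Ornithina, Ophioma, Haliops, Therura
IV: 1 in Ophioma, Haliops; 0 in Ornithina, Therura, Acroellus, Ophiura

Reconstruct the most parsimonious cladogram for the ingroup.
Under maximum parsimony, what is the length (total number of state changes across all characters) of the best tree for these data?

Character polarity is set by the outgroup: the derived state is whichever differs from the outgroup's state, so for I, II the derived state is '0', and for the remaining characters it is '1'.
I: derived state '0' in Haliops, Ophioma, and Therura only — synapomorphy for {Haliops, Ophioma, Therura}.
II: derived state '0' in Ophiura only — an autapomorphy, so it tells us nothing about relationships among taxa.
III: derived state '1' in Acroellus and Ophiura only — synapomorphy for {Acroellus, Ophiura}.
IV (derived state '1') is shared by Haliops and Ophioma — a synapomorphy uniting that clade.
Most parsimonious ingroup topology: (((Ophioma,Haliops),Therura),(Acroellus,Ophiura)).
Changes per character on this tree: I: 1; II: 1; III: 1; IV: 1.
Total = 4.

4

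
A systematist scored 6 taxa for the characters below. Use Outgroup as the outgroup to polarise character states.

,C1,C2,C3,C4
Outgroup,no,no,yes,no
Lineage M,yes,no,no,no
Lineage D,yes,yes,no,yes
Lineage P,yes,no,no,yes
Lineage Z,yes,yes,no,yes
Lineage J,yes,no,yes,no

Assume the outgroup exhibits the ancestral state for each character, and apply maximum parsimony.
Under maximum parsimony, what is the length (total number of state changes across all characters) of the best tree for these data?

4

Character polarity is set by the outgroup: the derived state is whichever differs from the outgroup's state, so for C3 the derived state is 'no', and for the remaining characters it is 'yes'.
C1 (derived state 'yes') is shared by all ingroup taxa — unites the whole ingroup.
Only Lineage D and Lineage Z show the derived state 'yes' for C2, supporting them as a clade.
C3 (derived state 'no') is shared by Lineage D, Lineage M, Lineage P, and Lineage Z — a synapomorphy uniting that clade.
C4 (derived state 'yes') is shared by Lineage D, Lineage P, and Lineage Z — a synapomorphy uniting that clade.
Most parsimonious ingroup topology: ((Lineage M,((Lineage D,Lineage Z),Lineage P)),Lineage J).
Changes per character on this tree: C1: 1; C2: 1; C3: 1; C4: 1.
Total = 4.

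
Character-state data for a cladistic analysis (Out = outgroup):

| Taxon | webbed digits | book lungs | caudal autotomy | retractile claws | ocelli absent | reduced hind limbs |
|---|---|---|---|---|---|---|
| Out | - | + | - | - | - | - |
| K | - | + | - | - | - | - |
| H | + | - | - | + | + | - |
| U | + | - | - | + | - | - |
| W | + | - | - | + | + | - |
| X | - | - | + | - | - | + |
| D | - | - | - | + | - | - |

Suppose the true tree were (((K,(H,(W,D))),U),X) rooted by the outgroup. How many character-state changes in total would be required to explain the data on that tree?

Map each character onto (((K,(H,(W,D))),U),X) (rooted by Out) and count the minimum state changes it requires (Fitch parsimony):
webbed digits: 3; book lungs: 2; caudal autotomy: 1; retractile claws: 2; ocelli absent: 2; reduced hind limbs: 1.
Total tree length = 11.

11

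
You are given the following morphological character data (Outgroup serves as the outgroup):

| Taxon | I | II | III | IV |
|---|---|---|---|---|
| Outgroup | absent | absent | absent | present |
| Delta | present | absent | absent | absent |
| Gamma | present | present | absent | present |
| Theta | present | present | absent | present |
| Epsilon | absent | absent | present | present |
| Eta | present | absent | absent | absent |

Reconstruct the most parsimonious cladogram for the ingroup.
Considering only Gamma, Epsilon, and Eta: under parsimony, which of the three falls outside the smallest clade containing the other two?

Epsilon

Character polarity is set by the outgroup: the derived state is whichever differs from the outgroup's state, so for IV the derived state is 'absent', and for the remaining characters it is 'present'.
I: derived state 'present' in Delta, Eta, Gamma, and Theta only — synapomorphy for {Delta, Eta, Gamma, Theta}.
II (derived state 'present') is shared by Gamma and Theta — a synapomorphy uniting that clade.
III: derived state 'present' in Epsilon only — an autapomorphy, so it tells us nothing about relationships among taxa.
IV (derived state 'absent') is shared by Delta and Eta — a synapomorphy uniting that clade.
Most parsimonious ingroup topology: (((Delta,Eta),(Gamma,Theta)),Epsilon).
Eta and Gamma share a more recent common ancestor with each other than either does with Epsilon, so Epsilon is the least closely related of the three.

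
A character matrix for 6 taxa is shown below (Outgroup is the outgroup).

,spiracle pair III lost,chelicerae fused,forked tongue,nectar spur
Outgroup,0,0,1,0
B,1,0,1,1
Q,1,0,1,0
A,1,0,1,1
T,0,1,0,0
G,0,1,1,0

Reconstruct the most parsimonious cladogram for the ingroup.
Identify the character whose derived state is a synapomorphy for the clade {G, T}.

Character polarity is set by the outgroup: the derived state is whichever differs from the outgroup's state, so for forked tongue the derived state is '0', and for the remaining characters it is '1'.
spiracle pair III lost: derived state '1' in A, B, and Q only — synapomorphy for {A, B, Q}.
chelicerae fused: derived state '1' in G and T only — synapomorphy for {G, T}.
forked tongue (derived state '0') is unique to T (autapomorphy; uninformative for grouping).
nectar spur: derived state '1' in A and B only — synapomorphy for {A, B}.
Most parsimonious ingroup topology: (((B,A),Q),(T,G)).
The clade {G, T} is supported by chelicerae fused: its derived state '1' occurs in exactly those taxa and in no other taxon (including the outgroup).

chelicerae fused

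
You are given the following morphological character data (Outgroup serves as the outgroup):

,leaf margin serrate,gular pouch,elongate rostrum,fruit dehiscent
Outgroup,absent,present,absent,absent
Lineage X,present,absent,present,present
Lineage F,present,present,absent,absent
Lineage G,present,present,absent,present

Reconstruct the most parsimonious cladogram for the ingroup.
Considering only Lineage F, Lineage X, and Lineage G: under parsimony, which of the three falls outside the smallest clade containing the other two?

Lineage F

Character polarity is set by the outgroup: the derived state is whichever differs from the outgroup's state, so for gular pouch the derived state is 'absent', and for the remaining characters it is 'present'.
All ingroup taxa share the derived state 'present' for leaf margin serrate; it defines the ingroup but does not resolve relationships within it.
gular pouch: derived state 'absent' in Lineage X only — an autapomorphy, so it tells us nothing about relationships among taxa.
elongate rostrum (derived state 'present') is unique to Lineage X (autapomorphy; uninformative for grouping).
Only Lineage G and Lineage X show the derived state 'present' for fruit dehiscent, supporting them as a clade.
Most parsimonious ingroup topology: ((Lineage X,Lineage G),Lineage F).
Lineage G and Lineage X share a more recent common ancestor with each other than either does with Lineage F, so Lineage F is the least closely related of the three.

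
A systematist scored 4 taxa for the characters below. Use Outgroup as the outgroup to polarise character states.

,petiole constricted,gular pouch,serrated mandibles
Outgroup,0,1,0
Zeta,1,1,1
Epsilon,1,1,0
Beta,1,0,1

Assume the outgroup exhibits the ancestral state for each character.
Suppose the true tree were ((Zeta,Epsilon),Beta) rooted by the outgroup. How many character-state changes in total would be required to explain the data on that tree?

4

Map each character onto ((Zeta,Epsilon),Beta) (rooted by Outgroup) and count the minimum state changes it requires (Fitch parsimony):
petiole constricted: 1; gular pouch: 1; serrated mandibles: 2.
Total tree length = 4.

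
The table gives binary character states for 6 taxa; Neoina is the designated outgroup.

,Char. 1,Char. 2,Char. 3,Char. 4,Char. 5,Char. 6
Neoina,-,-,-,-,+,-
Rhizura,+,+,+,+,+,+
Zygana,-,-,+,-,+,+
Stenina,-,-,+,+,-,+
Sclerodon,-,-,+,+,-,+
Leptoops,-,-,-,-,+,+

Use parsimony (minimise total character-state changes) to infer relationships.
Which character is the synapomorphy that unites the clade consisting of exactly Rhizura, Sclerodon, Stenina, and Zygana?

Character polarity is set by the outgroup: the derived state is whichever differs from the outgroup's state, so for Char. 5 the derived state is '-', and for the remaining characters it is '+'.
Char. 1: derived state '+' in Rhizura only — an autapomorphy, so it tells us nothing about relationships among taxa.
Char. 2: derived state '+' in Rhizura only — an autapomorphy, so it tells us nothing about relationships among taxa.
Only Rhizura, Sclerodon, Stenina, and Zygana show the derived state '+' for Char. 3, supporting them as a clade.
Char. 4: derived state '+' in Rhizura, Sclerodon, and Stenina only — synapomorphy for {Rhizura, Sclerodon, Stenina}.
Only Sclerodon and Stenina show the derived state '-' for Char. 5, supporting them as a clade.
Char. 6 (derived state '+') is shared by all ingroup taxa — unites the whole ingroup.
Most parsimonious ingroup topology: (((Rhizura,(Stenina,Sclerodon)),Zygana),Leptoops).
The clade {Rhizura, Sclerodon, Stenina, Zygana} is supported by Char. 3: its derived state '+' occurs in exactly those taxa and in no other taxon (including the outgroup).

Char. 3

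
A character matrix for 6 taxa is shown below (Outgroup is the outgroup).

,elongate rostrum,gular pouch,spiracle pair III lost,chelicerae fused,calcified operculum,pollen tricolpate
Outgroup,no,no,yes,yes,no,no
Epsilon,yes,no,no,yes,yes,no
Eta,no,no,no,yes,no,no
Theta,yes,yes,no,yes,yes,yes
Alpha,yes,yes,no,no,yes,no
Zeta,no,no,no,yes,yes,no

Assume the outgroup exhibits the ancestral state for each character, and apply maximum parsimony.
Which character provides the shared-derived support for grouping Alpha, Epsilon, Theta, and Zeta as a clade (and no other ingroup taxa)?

calcified operculum

Character polarity is set by the outgroup: the derived state is whichever differs from the outgroup's state, so for spiracle pair III lost, chelicerae fused the derived state is 'no', and for the remaining characters it is 'yes'.
elongate rostrum (derived state 'yes') is shared by Alpha, Epsilon, and Theta — a synapomorphy uniting that clade.
Only Alpha and Theta show the derived state 'yes' for gular pouch, supporting them as a clade.
spiracle pair III lost (derived state 'no') is shared by all ingroup taxa — unites the whole ingroup.
chelicerae fused: derived state 'no' in Alpha only — an autapomorphy, so it tells us nothing about relationships among taxa.
calcified operculum: derived state 'yes' in Alpha, Epsilon, Theta, and Zeta only — synapomorphy for {Alpha, Epsilon, Theta, Zeta}.
pollen tricolpate: derived state 'yes' in Theta only — an autapomorphy, so it tells us nothing about relationships among taxa.
Most parsimonious ingroup topology: ((Zeta,((Alpha,Theta),Epsilon)),Eta).
The clade {Alpha, Epsilon, Theta, Zeta} is supported by calcified operculum: its derived state 'yes' occurs in exactly those taxa and in no other taxon (including the outgroup).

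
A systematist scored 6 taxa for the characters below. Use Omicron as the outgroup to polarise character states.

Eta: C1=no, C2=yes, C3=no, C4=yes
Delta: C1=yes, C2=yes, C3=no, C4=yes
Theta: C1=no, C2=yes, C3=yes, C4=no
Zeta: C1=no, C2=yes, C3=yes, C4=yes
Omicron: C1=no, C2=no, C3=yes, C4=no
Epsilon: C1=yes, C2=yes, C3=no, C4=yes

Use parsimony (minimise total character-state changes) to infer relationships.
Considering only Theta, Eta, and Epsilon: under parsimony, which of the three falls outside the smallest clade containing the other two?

Theta

Character polarity is set by the outgroup: the derived state is whichever differs from the outgroup's state, so for C3 the derived state is 'no', and for the remaining characters it is 'yes'.
C1 (derived state 'yes') is shared by Delta and Epsilon — a synapomorphy uniting that clade.
C2 (derived state 'yes') is shared by all ingroup taxa — unites the whole ingroup.
C3 (derived state 'no') is shared by Delta, Epsilon, and Eta — a synapomorphy uniting that clade.
C4: derived state 'yes' in Delta, Epsilon, Eta, and Zeta only — synapomorphy for {Delta, Epsilon, Eta, Zeta}.
Most parsimonious ingroup topology: ((((Delta,Epsilon),Eta),Zeta),Theta).
Epsilon and Eta share a more recent common ancestor with each other than either does with Theta, so Theta is the least closely related of the three.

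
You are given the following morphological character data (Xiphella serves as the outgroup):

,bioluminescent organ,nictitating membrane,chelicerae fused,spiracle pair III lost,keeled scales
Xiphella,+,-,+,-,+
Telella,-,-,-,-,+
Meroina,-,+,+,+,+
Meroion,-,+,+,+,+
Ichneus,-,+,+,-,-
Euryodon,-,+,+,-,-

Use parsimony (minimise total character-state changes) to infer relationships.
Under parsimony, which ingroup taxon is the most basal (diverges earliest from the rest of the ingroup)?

Character polarity is set by the outgroup: the derived state is whichever differs from the outgroup's state, so for bioluminescent organ, chelicerae fused, keeled scales the derived state is '-', and for the remaining characters it is '+'.
bioluminescent organ (derived state '-') is shared by all ingroup taxa — unites the whole ingroup.
nictitating membrane (derived state '+') is shared by Euryodon, Ichneus, Meroina, and Meroion — a synapomorphy uniting that clade.
chelicerae fused: derived state '-' in Telella only — an autapomorphy, so it tells us nothing about relationships among taxa.
Only Meroina and Meroion show the derived state '+' for spiracle pair III lost, supporting them as a clade.
Only Euryodon and Ichneus show the derived state '-' for keeled scales, supporting them as a clade.
Most parsimonious ingroup topology: (Telella,((Meroina,Meroion),(Ichneus,Euryodon))).
Telella is sister to the clade containing all other ingroup taxa, so it is the earliest-diverging (most basal) ingroup lineage.

Telella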